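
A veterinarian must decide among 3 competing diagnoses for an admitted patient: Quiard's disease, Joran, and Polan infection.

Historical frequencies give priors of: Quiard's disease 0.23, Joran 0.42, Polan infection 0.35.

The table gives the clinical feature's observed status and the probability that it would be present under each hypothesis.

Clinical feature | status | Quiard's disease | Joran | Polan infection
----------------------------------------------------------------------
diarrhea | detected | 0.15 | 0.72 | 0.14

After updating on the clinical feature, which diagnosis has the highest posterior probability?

Joran

By Bayes' rule, the unnormalized weight for each hypothesis is prior × likelihood:
  Quiard's disease: 0.23 × 0.15 = 0.0345
  Joran: 0.42 × 0.72 = 0.3024
  Polan infection: 0.35 × 0.14 = 0.049
The unnormalized weights sum to 0.3859.
P(Quiard's disease | evidence) ≈ 0.0345 / 0.3859 ≈ 0.089
P(Joran | evidence) ≈ 0.3024 / 0.3859 ≈ 0.784
P(Polan infection | evidence) ≈ 0.049 / 0.3859 ≈ 0.127
The largest is 0.784, so Joran is most probable.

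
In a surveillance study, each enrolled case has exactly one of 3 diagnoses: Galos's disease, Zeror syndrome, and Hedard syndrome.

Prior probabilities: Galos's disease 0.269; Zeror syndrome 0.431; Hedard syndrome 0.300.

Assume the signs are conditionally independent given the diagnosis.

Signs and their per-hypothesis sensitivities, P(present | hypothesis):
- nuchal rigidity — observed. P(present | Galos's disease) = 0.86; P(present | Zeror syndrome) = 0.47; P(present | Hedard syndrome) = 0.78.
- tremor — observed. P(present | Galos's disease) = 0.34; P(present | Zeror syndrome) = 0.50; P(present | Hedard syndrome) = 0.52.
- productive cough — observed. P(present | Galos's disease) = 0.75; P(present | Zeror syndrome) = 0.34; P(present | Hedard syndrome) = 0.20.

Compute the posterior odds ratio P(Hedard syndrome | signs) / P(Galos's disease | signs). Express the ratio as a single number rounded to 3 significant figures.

0.413

Unnormalized posterior weight (prior times the sign likelihoods) for each of the two hypotheses:
  Hedard syndrome: 0.300 × 0.78 × 0.52 × 0.20 = 0.024336
  Galos's disease: 0.269 × 0.86 × 0.34 × 0.75 = 0.058992
Posterior odds = 0.024336 / 0.058992 ≈ 0.413.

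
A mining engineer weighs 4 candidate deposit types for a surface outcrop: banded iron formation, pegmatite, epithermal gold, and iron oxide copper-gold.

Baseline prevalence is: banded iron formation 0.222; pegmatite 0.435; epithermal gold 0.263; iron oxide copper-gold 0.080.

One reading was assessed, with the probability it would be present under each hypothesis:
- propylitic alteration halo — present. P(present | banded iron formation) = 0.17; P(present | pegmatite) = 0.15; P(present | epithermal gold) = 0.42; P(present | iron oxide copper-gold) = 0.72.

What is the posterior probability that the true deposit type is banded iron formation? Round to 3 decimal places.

0.139

For each hypothesis, the unnormalized posterior weight is prior × likelihood:
  banded iron formation: 0.222 × 0.17 = 0.03774
  pegmatite: 0.435 × 0.15 = 0.06525
  epithermal gold: 0.263 × 0.42 = 0.11046
  iron oxide copper-gold: 0.080 × 0.72 = 0.0576
Marginal likelihood of the evidence = 0.27105.
P(banded iron formation | evidence) = 0.03774 / 0.27105 ≈ 0.139.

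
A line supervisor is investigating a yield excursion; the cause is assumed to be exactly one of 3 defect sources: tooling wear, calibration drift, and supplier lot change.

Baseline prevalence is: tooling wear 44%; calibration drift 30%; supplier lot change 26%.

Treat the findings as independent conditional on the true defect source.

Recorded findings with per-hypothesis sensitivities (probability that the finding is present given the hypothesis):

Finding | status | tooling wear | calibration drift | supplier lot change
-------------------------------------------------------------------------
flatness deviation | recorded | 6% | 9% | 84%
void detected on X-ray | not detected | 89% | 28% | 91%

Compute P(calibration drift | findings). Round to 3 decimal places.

For each hypothesis, the unnormalized posterior weight is prior × product of the finding likelihoods (using 1 − P(present | H) for each absent finding):
  tooling wear: 0.44 × 0.06 × (1 − 0.89) = 0.002904
  calibration drift: 0.30 × 0.09 × (1 − 0.28) = 0.01944
  supplier lot change: 0.26 × 0.84 × (1 − 0.91) = 0.019656
The unnormalized weights sum to 0.042.
P(calibration drift | evidence) = 0.01944 / 0.042 ≈ 0.463.

0.463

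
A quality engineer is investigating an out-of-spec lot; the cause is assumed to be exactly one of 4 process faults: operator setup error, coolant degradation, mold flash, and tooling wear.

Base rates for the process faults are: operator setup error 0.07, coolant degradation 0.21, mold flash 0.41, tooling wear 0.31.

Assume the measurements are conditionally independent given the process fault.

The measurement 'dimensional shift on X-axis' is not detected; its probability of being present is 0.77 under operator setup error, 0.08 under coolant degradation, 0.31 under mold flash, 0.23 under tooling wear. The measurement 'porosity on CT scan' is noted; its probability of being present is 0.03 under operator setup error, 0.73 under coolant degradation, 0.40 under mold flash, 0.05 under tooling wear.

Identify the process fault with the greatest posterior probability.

Multiply each prior by the joint likelihood of the measurement pattern (using 1 − P(present | H) for each absent measurement):
  operator setup error: 0.07 × (1 − 0.77) × 0.03 = 0.000483
  coolant degradation: 0.21 × (1 − 0.08) × 0.73 = 0.14104
  mold flash: 0.41 × (1 − 0.31) × 0.40 = 0.11316
  tooling wear: 0.31 × (1 − 0.23) × 0.05 = 0.011935
Marginal likelihood of the evidence = 0.26661.
P(operator setup error | evidence) ≈ 0.000483 / 0.26661 ≈ 0.002
P(coolant degradation | evidence) ≈ 0.14104 / 0.26661 ≈ 0.529
P(mold flash | evidence) ≈ 0.11316 / 0.26661 ≈ 0.424
P(tooling wear | evidence) ≈ 0.011935 / 0.26661 ≈ 0.045
The largest is 0.529, so coolant degradation is most probable.

coolant degradation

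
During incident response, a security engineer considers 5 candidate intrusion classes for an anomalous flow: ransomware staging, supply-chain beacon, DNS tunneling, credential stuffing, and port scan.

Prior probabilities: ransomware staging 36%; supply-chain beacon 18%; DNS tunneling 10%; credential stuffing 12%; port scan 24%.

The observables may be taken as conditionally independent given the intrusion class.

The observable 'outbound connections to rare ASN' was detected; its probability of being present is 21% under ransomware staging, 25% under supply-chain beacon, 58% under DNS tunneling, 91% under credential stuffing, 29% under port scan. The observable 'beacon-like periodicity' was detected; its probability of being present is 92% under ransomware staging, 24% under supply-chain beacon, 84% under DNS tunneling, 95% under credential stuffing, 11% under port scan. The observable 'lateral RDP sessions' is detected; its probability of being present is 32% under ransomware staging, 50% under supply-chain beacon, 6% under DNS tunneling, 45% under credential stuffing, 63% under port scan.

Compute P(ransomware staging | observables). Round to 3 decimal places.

0.271

Multiply each prior by the joint likelihood of the observable pattern:
  ransomware staging: 0.36 × 0.21 × 0.92 × 0.32 = 0.022257
  supply-chain beacon: 0.18 × 0.25 × 0.24 × 0.50 = 0.0054
  DNS tunneling: 0.10 × 0.58 × 0.84 × 0.06 = 0.0029232
  credential stuffing: 0.12 × 0.91 × 0.95 × 0.45 = 0.046683
  port scan: 0.24 × 0.29 × 0.11 × 0.63 = 0.0048233
Marginal likelihood of the evidence = 0.082086.
P(ransomware staging | evidence) = 0.022257 / 0.082086 ≈ 0.271.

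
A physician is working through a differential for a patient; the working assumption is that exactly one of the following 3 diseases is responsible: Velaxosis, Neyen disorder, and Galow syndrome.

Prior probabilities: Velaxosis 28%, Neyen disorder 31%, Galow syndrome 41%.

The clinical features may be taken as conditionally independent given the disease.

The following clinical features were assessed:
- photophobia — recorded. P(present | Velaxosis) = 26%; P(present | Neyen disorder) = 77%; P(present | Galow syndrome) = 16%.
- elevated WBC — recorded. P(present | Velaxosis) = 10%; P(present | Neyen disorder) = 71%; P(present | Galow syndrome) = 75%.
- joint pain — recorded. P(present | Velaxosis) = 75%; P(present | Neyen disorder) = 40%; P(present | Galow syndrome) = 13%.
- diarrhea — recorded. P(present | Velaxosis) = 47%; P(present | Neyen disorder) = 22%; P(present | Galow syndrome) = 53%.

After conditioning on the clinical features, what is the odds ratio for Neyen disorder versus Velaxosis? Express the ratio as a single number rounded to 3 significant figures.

5.81

Unnormalized posterior weight (prior times the clinical feature likelihoods) for each of the two hypotheses:
  Neyen disorder: 0.31 × 0.77 × 0.71 × 0.40 × 0.22 = 0.014914
  Velaxosis: 0.28 × 0.26 × 0.10 × 0.75 × 0.47 = 0.0025662
Odds(Neyen disorder : Velaxosis) = 0.014914 / 0.0025662 ≈ 5.81.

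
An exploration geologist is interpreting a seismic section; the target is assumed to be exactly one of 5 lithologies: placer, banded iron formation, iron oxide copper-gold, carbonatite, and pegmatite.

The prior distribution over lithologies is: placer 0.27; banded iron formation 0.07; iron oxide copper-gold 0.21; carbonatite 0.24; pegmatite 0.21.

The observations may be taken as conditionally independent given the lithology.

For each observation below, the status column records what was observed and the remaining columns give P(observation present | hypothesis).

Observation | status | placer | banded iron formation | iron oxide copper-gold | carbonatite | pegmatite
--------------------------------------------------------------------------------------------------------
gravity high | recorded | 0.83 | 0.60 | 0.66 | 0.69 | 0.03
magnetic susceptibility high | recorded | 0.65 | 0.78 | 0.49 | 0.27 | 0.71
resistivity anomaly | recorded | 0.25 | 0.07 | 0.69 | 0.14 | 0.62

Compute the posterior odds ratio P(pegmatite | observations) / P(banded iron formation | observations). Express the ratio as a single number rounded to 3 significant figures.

1.21

Unnormalized posterior weight (prior times the observation likelihoods) for each of the two hypotheses:
  pegmatite: 0.21 × 0.03 × 0.71 × 0.62 = 0.0027733
  banded iron formation: 0.07 × 0.60 × 0.78 × 0.07 = 0.0022932
Posterior odds = 0.0027733 / 0.0022932 ≈ 1.21.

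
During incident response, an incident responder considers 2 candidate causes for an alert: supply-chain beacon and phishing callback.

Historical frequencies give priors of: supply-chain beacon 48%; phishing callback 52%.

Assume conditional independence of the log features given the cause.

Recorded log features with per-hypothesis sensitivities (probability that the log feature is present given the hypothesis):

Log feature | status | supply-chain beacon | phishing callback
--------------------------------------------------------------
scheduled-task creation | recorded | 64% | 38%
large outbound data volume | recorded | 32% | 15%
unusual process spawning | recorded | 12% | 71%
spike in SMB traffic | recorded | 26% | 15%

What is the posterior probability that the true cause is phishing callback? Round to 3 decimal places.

0.507

By Bayes' rule with conditional independence, the unnormalized weight for each hypothesis is prior × ∏ likelihoods:
  supply-chain beacon: 0.48 × 0.64 × 0.32 × 0.12 × 0.26 = 0.0030671
  phishing callback: 0.52 × 0.38 × 0.15 × 0.71 × 0.15 = 0.0031567
Marginal likelihood of the evidence = 0.0062237.
P(phishing callback | evidence) = 0.0031567 / 0.0062237 ≈ 0.507.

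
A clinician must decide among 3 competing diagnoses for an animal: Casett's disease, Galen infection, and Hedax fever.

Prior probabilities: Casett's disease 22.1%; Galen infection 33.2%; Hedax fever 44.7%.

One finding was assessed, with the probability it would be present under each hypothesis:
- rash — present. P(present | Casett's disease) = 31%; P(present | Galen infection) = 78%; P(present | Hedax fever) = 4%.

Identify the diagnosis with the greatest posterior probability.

Galen infection

For each hypothesis, the unnormalized posterior weight is prior × likelihood:
  Casett's disease: 0.221 × 0.31 = 0.06851
  Galen infection: 0.332 × 0.78 = 0.25896
  Hedax fever: 0.447 × 0.04 = 0.01788
Normalizing constant Z = 0.06851 + 0.25896 + 0.01788 = 0.34535.
P(Casett's disease | evidence) ≈ 0.06851 / 0.34535 ≈ 0.198
P(Galen infection | evidence) ≈ 0.25896 / 0.34535 ≈ 0.750
P(Hedax fever | evidence) ≈ 0.01788 / 0.34535 ≈ 0.052
The largest is 0.750, so Galen infection is most probable.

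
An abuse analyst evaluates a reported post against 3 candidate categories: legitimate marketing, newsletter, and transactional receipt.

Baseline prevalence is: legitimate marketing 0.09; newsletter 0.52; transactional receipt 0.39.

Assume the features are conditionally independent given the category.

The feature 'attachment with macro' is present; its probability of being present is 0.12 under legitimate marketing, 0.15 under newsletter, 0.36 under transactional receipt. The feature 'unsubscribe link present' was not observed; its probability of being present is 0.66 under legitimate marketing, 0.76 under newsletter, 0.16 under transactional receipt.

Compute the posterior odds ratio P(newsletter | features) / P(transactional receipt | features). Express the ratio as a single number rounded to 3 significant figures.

Unnormalized posterior weight (prior times the feature likelihoods) for each of the two hypotheses (using 1 − P(present | H) for each absent feature):
  newsletter: 0.52 × 0.15 × (1 − 0.76) = 0.01872
  transactional receipt: 0.39 × 0.36 × (1 − 0.16) = 0.11794
Odds(newsletter : transactional receipt) = 0.01872 / 0.11794 ≈ 0.159.

0.159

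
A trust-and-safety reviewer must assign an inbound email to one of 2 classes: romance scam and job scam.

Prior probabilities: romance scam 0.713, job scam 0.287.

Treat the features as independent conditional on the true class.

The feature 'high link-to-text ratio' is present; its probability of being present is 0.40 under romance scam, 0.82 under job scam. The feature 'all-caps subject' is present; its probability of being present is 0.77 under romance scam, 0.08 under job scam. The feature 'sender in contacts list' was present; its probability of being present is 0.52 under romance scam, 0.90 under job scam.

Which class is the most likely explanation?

romance scam

Multiply each prior by the joint likelihood of the feature pattern:
  romance scam: 0.713 × 0.40 × 0.77 × 0.52 = 0.11419
  job scam: 0.287 × 0.82 × 0.08 × 0.90 = 0.016944
Marginal likelihood of the evidence = 0.13114.
P(romance scam | evidence) ≈ 0.11419 / 0.13114 ≈ 0.871
P(job scam | evidence) ≈ 0.016944 / 0.13114 ≈ 0.129
The largest is 0.871, so romance scam is most probable.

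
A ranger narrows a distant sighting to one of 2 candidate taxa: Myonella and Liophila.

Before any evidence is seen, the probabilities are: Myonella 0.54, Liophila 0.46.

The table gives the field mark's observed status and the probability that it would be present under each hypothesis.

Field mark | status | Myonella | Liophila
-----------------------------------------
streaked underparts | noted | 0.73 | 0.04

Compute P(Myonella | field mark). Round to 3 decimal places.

By Bayes' rule, the unnormalized weight for each hypothesis is prior × likelihood:
  Myonella: 0.54 × 0.73 = 0.3942
  Liophila: 0.46 × 0.04 = 0.0184
The unnormalized weights sum to 0.4126.
P(Myonella | evidence) = 0.3942 / 0.4126 ≈ 0.955.

0.955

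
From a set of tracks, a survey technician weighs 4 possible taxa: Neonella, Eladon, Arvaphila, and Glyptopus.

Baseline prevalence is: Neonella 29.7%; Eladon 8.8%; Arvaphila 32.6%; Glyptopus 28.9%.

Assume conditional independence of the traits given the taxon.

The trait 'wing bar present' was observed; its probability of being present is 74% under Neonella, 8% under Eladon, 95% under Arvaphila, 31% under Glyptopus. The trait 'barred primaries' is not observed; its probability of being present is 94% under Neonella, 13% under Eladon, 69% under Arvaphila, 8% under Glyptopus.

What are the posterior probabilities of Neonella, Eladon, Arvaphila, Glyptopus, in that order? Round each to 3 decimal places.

0.067, 0.031, 0.486, 0.417

By Bayes' rule with conditional independence, the unnormalized weight for each hypothesis is prior × ∏ likelihoods (using 1 − P(present | H) for each absent trait):
  Neonella: 0.297 × 0.74 × (1 − 0.94) = 0.013187
  Eladon: 0.088 × 0.08 × (1 − 0.13) = 0.0061248
  Arvaphila: 0.326 × 0.95 × (1 − 0.69) = 0.096007
  Glyptopus: 0.289 × 0.31 × (1 − 0.08) = 0.082423
The unnormalized weights sum to 0.19774.
P(Neonella | evidence) = 0.013187 / 0.19774 ≈ 0.067
P(Eladon | evidence) = 0.0061248 / 0.19774 ≈ 0.031
P(Arvaphila | evidence) = 0.096007 / 0.19774 ≈ 0.486
P(Glyptopus | evidence) = 0.082423 / 0.19774 ≈ 0.417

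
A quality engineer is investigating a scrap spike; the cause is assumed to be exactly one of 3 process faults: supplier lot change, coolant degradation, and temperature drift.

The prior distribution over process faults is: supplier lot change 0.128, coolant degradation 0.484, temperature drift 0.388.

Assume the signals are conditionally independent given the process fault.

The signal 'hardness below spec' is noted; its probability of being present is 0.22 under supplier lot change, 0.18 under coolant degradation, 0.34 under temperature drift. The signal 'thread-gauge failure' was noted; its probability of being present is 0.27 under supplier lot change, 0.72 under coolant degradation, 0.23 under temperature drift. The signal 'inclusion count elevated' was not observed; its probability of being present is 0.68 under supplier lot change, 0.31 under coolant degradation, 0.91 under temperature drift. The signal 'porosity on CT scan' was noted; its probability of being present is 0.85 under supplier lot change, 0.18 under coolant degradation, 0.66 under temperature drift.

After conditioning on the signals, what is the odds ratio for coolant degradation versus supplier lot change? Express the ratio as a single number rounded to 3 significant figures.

Unnormalized posterior weight (prior times the signal likelihoods) for each of the two hypotheses (using 1 − P(present | H) for each absent signal):
  coolant degradation: 0.484 × 0.18 × 0.72 × (1 − 0.31) × 0.18 = 0.0077906
  supplier lot change: 0.128 × 0.22 × 0.27 × (1 − 0.68) × 0.85 = 0.0020681
Odds(coolant degradation : supplier lot change) = 0.0077906 / 0.0020681 ≈ 3.77.

3.77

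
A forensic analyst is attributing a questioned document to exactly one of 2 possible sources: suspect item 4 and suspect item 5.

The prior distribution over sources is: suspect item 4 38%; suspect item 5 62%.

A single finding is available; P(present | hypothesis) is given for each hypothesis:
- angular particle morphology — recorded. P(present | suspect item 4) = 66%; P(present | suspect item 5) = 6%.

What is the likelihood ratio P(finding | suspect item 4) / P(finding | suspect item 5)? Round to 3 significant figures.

11.0

The Bayes factor is the ratio of the two likelihoods.
  suspect item 4: 0.66
  suspect item 5: 0.06
Bayes factor = 0.66 / 0.06 ≈ 11.0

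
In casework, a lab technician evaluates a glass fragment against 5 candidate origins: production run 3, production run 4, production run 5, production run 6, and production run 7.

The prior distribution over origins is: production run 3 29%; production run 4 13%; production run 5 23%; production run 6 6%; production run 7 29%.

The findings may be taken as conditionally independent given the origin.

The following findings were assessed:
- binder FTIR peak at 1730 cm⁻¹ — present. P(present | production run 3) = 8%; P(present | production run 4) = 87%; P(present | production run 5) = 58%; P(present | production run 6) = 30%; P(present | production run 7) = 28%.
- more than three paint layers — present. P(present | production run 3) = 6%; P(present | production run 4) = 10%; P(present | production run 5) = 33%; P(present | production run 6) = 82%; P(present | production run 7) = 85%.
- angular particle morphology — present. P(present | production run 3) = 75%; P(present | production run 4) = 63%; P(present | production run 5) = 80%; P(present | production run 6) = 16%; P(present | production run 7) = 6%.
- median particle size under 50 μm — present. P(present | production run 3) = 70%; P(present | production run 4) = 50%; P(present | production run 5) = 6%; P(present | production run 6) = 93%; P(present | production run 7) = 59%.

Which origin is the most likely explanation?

For each hypothesis, the unnormalized posterior weight is prior × product of the finding likelihoods:
  production run 3: 0.29 × 0.08 × 0.06 × 0.75 × 0.70 = 0.0007308
  production run 4: 0.13 × 0.87 × 0.10 × 0.63 × 0.50 = 0.0035627
  production run 5: 0.23 × 0.58 × 0.33 × 0.80 × 0.06 = 0.0021131
  production run 6: 0.06 × 0.30 × 0.82 × 0.16 × 0.93 = 0.0021963
  production run 7: 0.29 × 0.28 × 0.85 × 0.06 × 0.59 = 0.0024433
The unnormalized weights sum to 0.011046.
P(production run 3 | evidence) ≈ 0.0007308 / 0.011046 ≈ 0.066
P(production run 4 | evidence) ≈ 0.0035627 / 0.011046 ≈ 0.323
P(production run 5 | evidence) ≈ 0.0021131 / 0.011046 ≈ 0.191
P(production run 6 | evidence) ≈ 0.0021963 / 0.011046 ≈ 0.199
P(production run 7 | evidence) ≈ 0.0024433 / 0.011046 ≈ 0.221
The largest is 0.323, so production run 4 is most probable.

production run 4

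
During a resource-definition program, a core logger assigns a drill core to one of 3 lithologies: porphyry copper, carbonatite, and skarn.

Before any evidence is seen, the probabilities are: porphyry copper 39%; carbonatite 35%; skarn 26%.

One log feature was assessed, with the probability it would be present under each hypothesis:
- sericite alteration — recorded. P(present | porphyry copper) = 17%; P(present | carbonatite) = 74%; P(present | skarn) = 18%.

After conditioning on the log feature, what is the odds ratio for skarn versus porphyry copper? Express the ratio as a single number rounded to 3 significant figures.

The normalizing constant cancels in an odds ratio, so compute prior × likelihood for the two hypotheses only:
  skarn: 0.26 × 0.18 = 0.0468
  porphyry copper: 0.39 × 0.17 = 0.0663
Odds(skarn : porphyry copper) = 0.0468 / 0.0663 ≈ 0.706.

0.706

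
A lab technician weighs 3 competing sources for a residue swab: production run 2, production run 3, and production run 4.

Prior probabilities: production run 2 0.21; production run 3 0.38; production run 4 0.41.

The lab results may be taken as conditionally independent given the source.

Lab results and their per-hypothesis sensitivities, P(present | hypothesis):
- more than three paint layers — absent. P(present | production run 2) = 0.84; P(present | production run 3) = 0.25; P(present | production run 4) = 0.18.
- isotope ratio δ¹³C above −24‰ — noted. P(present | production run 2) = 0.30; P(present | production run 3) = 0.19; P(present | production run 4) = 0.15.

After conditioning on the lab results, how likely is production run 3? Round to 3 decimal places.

By Bayes' rule with conditional independence, the unnormalized weight for each hypothesis is prior × ∏ likelihoods (using 1 − P(present | H) for each absent lab result):
  production run 2: 0.21 × (1 − 0.84) × 0.30 = 0.01008
  production run 3: 0.38 × (1 − 0.25) × 0.19 = 0.05415
  production run 4: 0.41 × (1 − 0.18) × 0.15 = 0.05043
Marginal likelihood of the evidence = 0.11466.
P(production run 3 | evidence) = 0.05415 / 0.11466 ≈ 0.472.

0.472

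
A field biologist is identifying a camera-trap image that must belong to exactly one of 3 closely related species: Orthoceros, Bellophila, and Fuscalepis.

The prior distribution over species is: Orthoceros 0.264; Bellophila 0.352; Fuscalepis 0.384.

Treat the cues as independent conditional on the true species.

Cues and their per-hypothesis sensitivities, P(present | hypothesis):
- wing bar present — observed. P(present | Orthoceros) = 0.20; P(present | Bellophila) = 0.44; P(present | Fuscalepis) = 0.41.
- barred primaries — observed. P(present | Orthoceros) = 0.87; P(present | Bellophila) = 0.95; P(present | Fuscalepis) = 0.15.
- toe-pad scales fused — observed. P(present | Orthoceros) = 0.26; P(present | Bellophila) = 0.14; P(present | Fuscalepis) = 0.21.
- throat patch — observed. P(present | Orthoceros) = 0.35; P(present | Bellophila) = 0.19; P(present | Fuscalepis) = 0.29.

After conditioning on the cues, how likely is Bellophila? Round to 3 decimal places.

0.411

For each hypothesis, the unnormalized posterior weight is prior × product of the cue likelihoods:
  Orthoceros: 0.264 × 0.20 × 0.87 × 0.26 × 0.35 = 0.0041802
  Bellophila: 0.352 × 0.44 × 0.95 × 0.14 × 0.19 = 0.0039138
  Fuscalepis: 0.384 × 0.41 × 0.15 × 0.21 × 0.29 = 0.0014382
Normalizing constant Z = 0.0041802 + 0.0039138 + 0.0014382 = 0.0095322.
P(Bellophila | evidence) = 0.0039138 / 0.0095322 ≈ 0.411.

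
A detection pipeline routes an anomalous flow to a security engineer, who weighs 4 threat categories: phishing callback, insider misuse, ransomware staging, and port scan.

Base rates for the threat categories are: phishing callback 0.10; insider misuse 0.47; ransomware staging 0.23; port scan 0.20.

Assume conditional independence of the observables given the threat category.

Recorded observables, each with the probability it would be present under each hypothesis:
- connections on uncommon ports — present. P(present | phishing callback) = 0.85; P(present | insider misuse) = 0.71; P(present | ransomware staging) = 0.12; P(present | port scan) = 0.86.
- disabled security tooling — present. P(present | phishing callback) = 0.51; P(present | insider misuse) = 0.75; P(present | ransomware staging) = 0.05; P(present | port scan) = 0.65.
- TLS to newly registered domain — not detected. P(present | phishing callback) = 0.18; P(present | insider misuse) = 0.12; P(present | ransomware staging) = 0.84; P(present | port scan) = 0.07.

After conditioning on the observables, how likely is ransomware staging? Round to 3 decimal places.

Multiply each prior by the joint likelihood of the observable pattern (using 1 − P(present | H) for each absent observable):
  phishing callback: 0.10 × 0.85 × 0.51 × (1 − 0.18) = 0.035547
  insider misuse: 0.47 × 0.71 × 0.75 × (1 − 0.12) = 0.22024
  ransomware staging: 0.23 × 0.12 × 0.05 × (1 − 0.84) = 0.0002208
  port scan: 0.20 × 0.86 × 0.65 × (1 − 0.07) = 0.10397
The unnormalized weights sum to 0.35998.
P(ransomware staging | evidence) = 0.0002208 / 0.35998 ≈ 0.001.

0.001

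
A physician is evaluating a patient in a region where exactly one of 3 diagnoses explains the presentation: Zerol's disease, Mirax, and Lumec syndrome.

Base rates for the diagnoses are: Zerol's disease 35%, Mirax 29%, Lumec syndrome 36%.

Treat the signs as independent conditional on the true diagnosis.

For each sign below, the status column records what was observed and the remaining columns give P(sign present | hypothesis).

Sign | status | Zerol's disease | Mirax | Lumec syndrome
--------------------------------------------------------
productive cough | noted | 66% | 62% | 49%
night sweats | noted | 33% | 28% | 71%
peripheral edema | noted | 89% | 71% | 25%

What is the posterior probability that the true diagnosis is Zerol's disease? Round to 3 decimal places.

0.503

By Bayes' rule with conditional independence, the unnormalized weight for each hypothesis is prior × ∏ likelihoods:
  Zerol's disease: 0.35 × 0.66 × 0.33 × 0.89 = 0.067845
  Mirax: 0.29 × 0.62 × 0.28 × 0.71 = 0.035744
  Lumec syndrome: 0.36 × 0.49 × 0.71 × 0.25 = 0.031311
Normalizing constant Z = 0.067845 + 0.035744 + 0.031311 = 0.1349.
P(Zerol's disease | evidence) = 0.067845 / 0.1349 ≈ 0.503.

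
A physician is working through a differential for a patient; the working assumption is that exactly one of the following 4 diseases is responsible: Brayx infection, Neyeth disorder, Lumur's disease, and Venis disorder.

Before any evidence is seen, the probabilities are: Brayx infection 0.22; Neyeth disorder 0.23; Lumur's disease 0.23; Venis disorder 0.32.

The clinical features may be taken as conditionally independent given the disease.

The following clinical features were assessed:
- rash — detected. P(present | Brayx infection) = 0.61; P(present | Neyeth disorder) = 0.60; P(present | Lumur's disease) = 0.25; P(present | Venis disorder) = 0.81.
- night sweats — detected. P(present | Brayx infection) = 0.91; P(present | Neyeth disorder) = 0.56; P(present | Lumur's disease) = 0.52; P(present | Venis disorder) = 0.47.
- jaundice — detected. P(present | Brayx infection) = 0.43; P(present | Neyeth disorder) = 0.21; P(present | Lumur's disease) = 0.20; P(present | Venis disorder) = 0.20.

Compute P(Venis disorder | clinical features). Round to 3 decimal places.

By Bayes' rule with conditional independence, the unnormalized weight for each hypothesis is prior × ∏ likelihoods:
  Brayx infection: 0.22 × 0.61 × 0.91 × 0.43 = 0.052512
  Neyeth disorder: 0.23 × 0.60 × 0.56 × 0.21 = 0.016229
  Lumur's disease: 0.23 × 0.25 × 0.52 × 0.20 = 0.00598
  Venis disorder: 0.32 × 0.81 × 0.47 × 0.20 = 0.024365
Marginal likelihood of the evidence = 0.099086.
P(Venis disorder | evidence) = 0.024365 / 0.099086 ≈ 0.246.

0.246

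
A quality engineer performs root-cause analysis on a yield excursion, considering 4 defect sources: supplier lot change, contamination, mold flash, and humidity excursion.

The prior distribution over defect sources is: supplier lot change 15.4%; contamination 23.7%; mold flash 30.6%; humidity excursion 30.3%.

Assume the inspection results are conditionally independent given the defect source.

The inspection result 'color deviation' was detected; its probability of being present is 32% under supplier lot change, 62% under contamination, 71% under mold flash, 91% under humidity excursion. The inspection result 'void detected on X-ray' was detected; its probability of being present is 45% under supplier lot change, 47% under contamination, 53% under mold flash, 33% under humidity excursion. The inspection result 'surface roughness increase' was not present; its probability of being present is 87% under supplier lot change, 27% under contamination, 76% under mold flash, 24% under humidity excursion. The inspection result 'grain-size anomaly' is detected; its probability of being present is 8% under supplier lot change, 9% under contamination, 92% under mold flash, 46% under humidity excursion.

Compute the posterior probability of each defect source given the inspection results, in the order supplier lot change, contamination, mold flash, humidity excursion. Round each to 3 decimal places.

0.004, 0.073, 0.410, 0.513

Multiply each prior by the joint likelihood of the inspection result pattern (using 1 − P(present | H) for each absent inspection result):
  supplier lot change: 0.154 × 0.32 × 0.45 × (1 − 0.87) × 0.08 = 0.00023063
  contamination: 0.237 × 0.62 × 0.47 × (1 − 0.27) × 0.09 = 0.0045374
  mold flash: 0.306 × 0.71 × 0.53 × (1 − 0.76) × 0.92 = 0.025425
  humidity excursion: 0.303 × 0.91 × 0.33 × (1 − 0.24) × 0.46 = 0.03181
The unnormalized weights sum to 0.062003.
P(supplier lot change | evidence) = 0.00023063 / 0.062003 ≈ 0.004
P(contamination | evidence) = 0.0045374 / 0.062003 ≈ 0.073
P(mold flash | evidence) = 0.025425 / 0.062003 ≈ 0.410
P(humidity excursion | evidence) = 0.03181 / 0.062003 ≈ 0.513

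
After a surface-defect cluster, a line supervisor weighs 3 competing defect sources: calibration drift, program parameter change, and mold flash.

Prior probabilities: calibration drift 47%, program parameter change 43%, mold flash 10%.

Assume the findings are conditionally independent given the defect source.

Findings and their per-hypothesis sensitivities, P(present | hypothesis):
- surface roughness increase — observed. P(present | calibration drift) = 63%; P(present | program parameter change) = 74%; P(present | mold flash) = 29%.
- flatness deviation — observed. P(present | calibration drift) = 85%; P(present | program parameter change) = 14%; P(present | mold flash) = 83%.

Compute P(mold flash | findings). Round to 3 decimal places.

For each hypothesis, the unnormalized posterior weight is prior × product of the finding likelihoods:
  calibration drift: 0.47 × 0.63 × 0.85 = 0.25168
  program parameter change: 0.43 × 0.74 × 0.14 = 0.044548
  mold flash: 0.10 × 0.29 × 0.83 = 0.02407
Marginal likelihood of the evidence = 0.3203.
P(mold flash | evidence) = 0.02407 / 0.3203 ≈ 0.075.

0.075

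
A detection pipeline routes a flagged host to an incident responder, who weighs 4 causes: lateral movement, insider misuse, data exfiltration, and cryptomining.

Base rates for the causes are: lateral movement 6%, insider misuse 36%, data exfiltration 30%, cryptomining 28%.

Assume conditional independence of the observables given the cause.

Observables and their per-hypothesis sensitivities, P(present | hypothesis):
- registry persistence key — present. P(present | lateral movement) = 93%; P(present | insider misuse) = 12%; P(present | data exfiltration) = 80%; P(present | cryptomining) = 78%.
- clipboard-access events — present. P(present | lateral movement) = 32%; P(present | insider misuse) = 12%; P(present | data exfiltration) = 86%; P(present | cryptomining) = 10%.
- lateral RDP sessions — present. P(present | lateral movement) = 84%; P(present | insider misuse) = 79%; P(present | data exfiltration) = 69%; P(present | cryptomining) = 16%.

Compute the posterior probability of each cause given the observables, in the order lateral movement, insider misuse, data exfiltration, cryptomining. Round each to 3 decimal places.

0.091, 0.025, 0.863, 0.021

Multiply each prior by the joint likelihood of the observable pattern:
  lateral movement: 0.06 × 0.93 × 0.32 × 0.84 = 0.014999
  insider misuse: 0.36 × 0.12 × 0.12 × 0.79 = 0.0040954
  data exfiltration: 0.30 × 0.80 × 0.86 × 0.69 = 0.14242
  cryptomining: 0.28 × 0.78 × 0.10 × 0.16 = 0.0034944
Marginal likelihood of the evidence = 0.165.
P(lateral movement | evidence) = 0.014999 / 0.165 ≈ 0.091
P(insider misuse | evidence) = 0.0040954 / 0.165 ≈ 0.025
P(data exfiltration | evidence) = 0.14242 / 0.165 ≈ 0.863
P(cryptomining | evidence) = 0.0034944 / 0.165 ≈ 0.021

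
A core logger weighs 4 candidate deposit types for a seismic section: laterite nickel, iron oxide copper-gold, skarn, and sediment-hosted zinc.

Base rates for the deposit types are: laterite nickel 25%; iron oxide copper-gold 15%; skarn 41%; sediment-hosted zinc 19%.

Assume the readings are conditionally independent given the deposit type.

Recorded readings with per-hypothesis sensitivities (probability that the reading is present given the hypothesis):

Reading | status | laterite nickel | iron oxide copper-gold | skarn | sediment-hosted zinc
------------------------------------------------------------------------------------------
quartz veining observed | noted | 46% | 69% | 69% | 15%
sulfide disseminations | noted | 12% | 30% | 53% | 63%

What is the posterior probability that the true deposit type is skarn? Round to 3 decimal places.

0.705

For each hypothesis, the unnormalized posterior weight is prior × product of the reading likelihoods:
  laterite nickel: 0.25 × 0.46 × 0.12 = 0.0138
  iron oxide copper-gold: 0.15 × 0.69 × 0.30 = 0.03105
  skarn: 0.41 × 0.69 × 0.53 = 0.14994
  sediment-hosted zinc: 0.19 × 0.15 × 0.63 = 0.017955
Normalizing constant Z = 0.0138 + 0.03105 + 0.14994 + 0.017955 = 0.21274.
P(skarn | evidence) = 0.14994 / 0.21274 ≈ 0.705.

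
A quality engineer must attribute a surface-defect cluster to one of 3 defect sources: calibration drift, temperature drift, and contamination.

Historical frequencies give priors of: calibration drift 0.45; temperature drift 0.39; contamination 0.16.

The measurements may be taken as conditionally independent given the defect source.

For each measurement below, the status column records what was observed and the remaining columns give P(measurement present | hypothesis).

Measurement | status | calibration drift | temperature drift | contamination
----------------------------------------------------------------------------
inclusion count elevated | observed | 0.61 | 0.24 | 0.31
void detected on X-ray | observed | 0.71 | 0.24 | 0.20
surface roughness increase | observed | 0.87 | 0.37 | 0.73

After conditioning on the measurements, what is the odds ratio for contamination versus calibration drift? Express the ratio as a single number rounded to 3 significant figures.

0.0427

The normalizing constant cancels in an odds ratio, so compute prior × likelihood for the two hypotheses only:
  contamination: 0.16 × 0.31 × 0.20 × 0.73 = 0.0072416
  calibration drift: 0.45 × 0.61 × 0.71 × 0.87 = 0.16956
Odds(contamination : calibration drift) = 0.0072416 / 0.16956 ≈ 0.0427.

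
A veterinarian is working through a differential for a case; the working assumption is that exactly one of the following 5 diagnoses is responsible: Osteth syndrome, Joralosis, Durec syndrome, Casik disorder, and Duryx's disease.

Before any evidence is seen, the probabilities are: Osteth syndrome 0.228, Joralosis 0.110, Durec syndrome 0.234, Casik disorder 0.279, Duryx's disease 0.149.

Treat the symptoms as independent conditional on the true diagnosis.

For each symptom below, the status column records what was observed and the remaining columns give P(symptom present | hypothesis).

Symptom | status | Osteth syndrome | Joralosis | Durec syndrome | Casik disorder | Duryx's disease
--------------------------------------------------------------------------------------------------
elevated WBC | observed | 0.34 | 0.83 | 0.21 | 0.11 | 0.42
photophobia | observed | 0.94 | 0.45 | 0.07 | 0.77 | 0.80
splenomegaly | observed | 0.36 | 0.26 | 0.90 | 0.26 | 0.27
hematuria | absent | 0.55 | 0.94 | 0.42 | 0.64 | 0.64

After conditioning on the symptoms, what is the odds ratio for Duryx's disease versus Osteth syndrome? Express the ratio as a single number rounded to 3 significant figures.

Unnormalized posterior weight (prior times the symptom likelihoods) for each of the two hypotheses (using 1 − P(present | H) for each absent symptom):
  Duryx's disease: 0.149 × 0.42 × 0.80 × 0.27 × (1 − 0.64) = 0.0048662
  Osteth syndrome: 0.228 × 0.34 × 0.94 × 0.36 × (1 − 0.55) = 0.011805
Posterior odds = 0.0048662 / 0.011805 ≈ 0.412.

0.412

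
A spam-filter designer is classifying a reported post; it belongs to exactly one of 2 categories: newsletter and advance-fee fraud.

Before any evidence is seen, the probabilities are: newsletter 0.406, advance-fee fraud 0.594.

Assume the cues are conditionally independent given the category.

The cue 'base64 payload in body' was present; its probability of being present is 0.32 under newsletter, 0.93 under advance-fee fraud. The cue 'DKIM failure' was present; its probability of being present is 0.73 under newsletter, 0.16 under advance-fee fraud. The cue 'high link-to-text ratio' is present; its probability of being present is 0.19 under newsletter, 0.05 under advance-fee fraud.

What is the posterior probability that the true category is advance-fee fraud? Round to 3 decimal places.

Multiply each prior by the joint likelihood of the cue pattern:
  newsletter: 0.406 × 0.32 × 0.73 × 0.19 = 0.01802
  advance-fee fraud: 0.594 × 0.93 × 0.16 × 0.05 = 0.0044194
Marginal likelihood of the evidence = 0.022439.
P(advance-fee fraud | evidence) = 0.0044194 / 0.022439 ≈ 0.197.

0.197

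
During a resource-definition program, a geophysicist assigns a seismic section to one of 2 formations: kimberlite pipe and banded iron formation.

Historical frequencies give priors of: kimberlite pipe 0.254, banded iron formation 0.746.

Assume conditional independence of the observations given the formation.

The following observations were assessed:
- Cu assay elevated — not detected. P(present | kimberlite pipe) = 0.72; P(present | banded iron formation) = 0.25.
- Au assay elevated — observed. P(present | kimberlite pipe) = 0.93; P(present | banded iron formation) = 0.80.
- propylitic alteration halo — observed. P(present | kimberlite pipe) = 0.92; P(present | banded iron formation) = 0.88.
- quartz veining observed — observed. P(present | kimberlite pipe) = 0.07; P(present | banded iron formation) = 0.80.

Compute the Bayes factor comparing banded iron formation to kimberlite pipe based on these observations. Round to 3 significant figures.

Joint likelihood of the evidence pattern under each hypothesis (using 1 − P(present | H) for each absent observation):
  banded iron formation: (1 − 0.25) × 0.80 × 0.88 × 0.80 = 0.4224
  kimberlite pipe: (1 − 0.72) × 0.93 × 0.92 × 0.07 = 0.01677
Bayes factor = 0.4224 / 0.01677 ≈ 25.2

25.2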